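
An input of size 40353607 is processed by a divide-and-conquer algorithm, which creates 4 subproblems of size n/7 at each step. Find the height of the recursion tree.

For divide and conquer with division factor 7:

Problem sizes at each level:
Level 0: 40353607
Level 1: 5764801
Level 2: 823543
Level 3: 117649
Level 4: 16807
Level 5: 2401
Level 6: 343
Level 7: 49
Level 8: 7
Level 9: 1

The root is level 0 and the size-1 base case is level 9 (the tree spans levels 0 through 9, i.e. 10 levels counting the root), so the depth is the number of divisions: log_7(40353607) = 9

The recursion tree depth is log_7(40353607) = 9. At each level, the problem size is divided by 7, so it takes 9 divisions to reduce to a base case of size 1. The algorithm makes 4 recursive calls at each level.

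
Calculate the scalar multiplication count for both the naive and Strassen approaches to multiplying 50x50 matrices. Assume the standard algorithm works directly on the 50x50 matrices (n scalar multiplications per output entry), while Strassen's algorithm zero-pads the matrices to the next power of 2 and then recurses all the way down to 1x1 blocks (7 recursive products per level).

Matrix multiplication for 50x50 matrices:

Strassen's algorithm requires power-of-2 dimensions. Pad 50x50 to 64x64 (next power of 2).

Standard algorithm: 50^3 = 125000 multiplications
Strassen's algorithm: 7^(log2(64)) = 7^6 = 117649 multiplications
Savings: 125000 - 117649 = 7351 multiplications

Standard: 125000 multiplications (50^3). Strassen: 117649 multiplications (7^6, after padding to 64x64). Strassen reduces 8 recursive multiplications to 7 at each level.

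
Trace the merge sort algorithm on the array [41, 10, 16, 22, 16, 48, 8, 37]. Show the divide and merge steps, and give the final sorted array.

Merge sort trace:

Split: [41, 10, 16, 22, 16, 48, 8, 37] -> [41, 10, 16, 22] and [16, 48, 8, 37]
  Split: [41, 10, 16, 22] -> [41, 10] and [16, 22]
    Split: [41, 10] -> [41] and [10]
    Merge: [41] + [10] -> [10, 41]
    Split: [16, 22] -> [16] and [22]
    Merge: [16] + [22] -> [16, 22]
  Merge: [10, 41] + [16, 22] -> [10, 16, 22, 41]
  Split: [16, 48, 8, 37] -> [16, 48] and [8, 37]
    Split: [16, 48] -> [16] and [48]
    Merge: [16] + [48] -> [16, 48]
    Split: [8, 37] -> [8] and [37]
    Merge: [8] + [37] -> [8, 37]
  Merge: [16, 48] + [8, 37] -> [8, 16, 37, 48]
Merge: [10, 16, 22, 41] + [8, 16, 37, 48] -> [8, 10, 16, 16, 22, 37, 41, 48]

Final sorted array: [8, 10, 16, 16, 22, 37, 41, 48]

The merge sort proceeds by recursively splitting the array and merging sorted halves.
After all merges, the sorted array is [8, 10, 16, 16, 22, 37, 41, 48].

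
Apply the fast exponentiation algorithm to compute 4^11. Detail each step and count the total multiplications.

Computing 4^11 by squaring (build up from 4^1; each line after the first costs one multiplication):

4^1 = 4
4^2 = (4^1)^2 = 4^2 = 16
4^4 = (4^2)^2 = 16^2 = 256
4^5 = 4 * 4^4 = 4 * 256 = 1024
4^10 = (4^5)^2 = 1024^2 = 1048576
4^11 = 4 * 4^10 = 4 * 1048576 = 4194304

Result: 4194304
Multiplications needed: 5 (5 lines after 4^1)

4^11 = 4194304. Using exponentiation by squaring, this requires 5 multiplications. The key idea: if the exponent is even, square the half-power; if odd, multiply by the base once.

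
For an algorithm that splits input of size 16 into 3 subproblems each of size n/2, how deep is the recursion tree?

For divide and conquer with division factor 2:

Problem sizes at each level:
Level 0: 16
Level 1: 8
Level 2: 4
Level 3: 2
Level 4: 1

The root is level 0 and the size-1 base case is level 4 (the tree spans levels 0 through 4, i.e. 5 levels counting the root), so the depth is the number of divisions: log_2(16) = 4

The recursion tree depth is log_2(16) = 4. At each level, the problem size is divided by 2, so it takes 4 divisions to reduce to a base case of size 1. The algorithm makes 3 recursive calls at each level.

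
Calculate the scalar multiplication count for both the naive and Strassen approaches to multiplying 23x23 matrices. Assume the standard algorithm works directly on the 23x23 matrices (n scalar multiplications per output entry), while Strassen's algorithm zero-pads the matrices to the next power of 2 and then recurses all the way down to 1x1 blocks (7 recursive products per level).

Matrix multiplication for 23x23 matrices:

Strassen's algorithm requires power-of-2 dimensions. Pad 23x23 to 32x32 (next power of 2).

Standard algorithm: 23^3 = 12167 multiplications
Strassen's algorithm: 7^(log2(32)) = 7^5 = 16807 multiplications
Difference: 12167 - 16807 = -4640 (Strassen uses MORE here due to padding overhead — for small or just-over-power-of-2 n, padding can outweigh the per-level savings)

Standard: 12167 multiplications (23^3). Strassen: 16807 multiplications (7^5, after padding to 32x32). Strassen reduces 8 recursive multiplications to 7 at each level.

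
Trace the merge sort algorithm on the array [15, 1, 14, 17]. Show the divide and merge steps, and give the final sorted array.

Merge sort trace:

Split: [15, 1, 14, 17] -> [15, 1] and [14, 17]
  Split: [15, 1] -> [15] and [1]
  Merge: [15] + [1] -> [1, 15]
  Split: [14, 17] -> [14] and [17]
  Merge: [14] + [17] -> [14, 17]
Merge: [1, 15] + [14, 17] -> [1, 14, 15, 17]

Final sorted array: [1, 14, 15, 17]

The merge sort proceeds by recursively splitting the array and merging sorted halves.
After all merges, the sorted array is [1, 14, 15, 17].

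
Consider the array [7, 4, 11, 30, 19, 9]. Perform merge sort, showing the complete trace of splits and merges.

Merge sort trace:

Split: [7, 4, 11, 30, 19, 9] -> [7, 4, 11] and [30, 19, 9]
  Split: [7, 4, 11] -> [7] and [4, 11]
    Split: [4, 11] -> [4] and [11]
    Merge: [4] + [11] -> [4, 11]
  Merge: [7] + [4, 11] -> [4, 7, 11]
  Split: [30, 19, 9] -> [30] and [19, 9]
    Split: [19, 9] -> [19] and [9]
    Merge: [19] + [9] -> [9, 19]
  Merge: [30] + [9, 19] -> [9, 19, 30]
Merge: [4, 7, 11] + [9, 19, 30] -> [4, 7, 9, 11, 19, 30]

Final sorted array: [4, 7, 9, 11, 19, 30]

The merge sort proceeds by recursively splitting the array and merging sorted halves.
After all merges, the sorted array is [4, 7, 9, 11, 19, 30].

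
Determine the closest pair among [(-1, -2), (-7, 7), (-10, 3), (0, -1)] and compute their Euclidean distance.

Computing all pairwise distances among 4 points:

d((-1, -2), (-7, 7)) = 10.8167
d((-1, -2), (-10, 3)) = 10.2956
d((-1, -2), (0, -1)) = 1.4142 <-- minimum
d((-7, 7), (-10, 3)) = 5.0
d((-7, 7), (0, -1)) = 10.6301
d((-10, 3), (0, -1)) = 10.7703

Closest pair: (-1, -2) and (0, -1) with distance 1.4142

The closest pair is (-1, -2) and (0, -1) with Euclidean distance 1.4142. For 4 points, brute-force pairwise comparison is shown above. For large n, the divide-and-conquer algorithm (sort by x, recurse on halves, check the dividing strip) achieves O(n log n).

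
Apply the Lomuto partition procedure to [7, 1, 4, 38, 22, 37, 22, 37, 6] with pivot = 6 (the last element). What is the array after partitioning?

Lomuto partition with pivot = 6:

Initial array: [7, 1, 4, 38, 22, 37, 22, 37, 6]

arr[0]=7 > 6: no swap
arr[1]=1 <= 6: swap with position 0, array becomes [1, 7, 4, 38, 22, 37, 22, 37, 6]
arr[2]=4 <= 6: swap with position 1, array becomes [1, 4, 7, 38, 22, 37, 22, 37, 6]
arr[3]=38 > 6: no swap
arr[4]=22 > 6: no swap
arr[5]=37 > 6: no swap
arr[6]=22 > 6: no swap
arr[7]=37 > 6: no swap

Place pivot at position 2: [1, 4, 6, 38, 22, 37, 22, 37, 7]
Pivot position: 2

After partitioning with pivot 6, the array becomes [1, 4, 6, 38, 22, 37, 22, 37, 7]. The pivot is placed at index 2. All elements to the left of the pivot are <= 6, and all elements to the right are > 6.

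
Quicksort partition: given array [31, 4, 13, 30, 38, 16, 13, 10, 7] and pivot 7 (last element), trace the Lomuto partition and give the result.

Lomuto partition with pivot = 7:

Initial array: [31, 4, 13, 30, 38, 16, 13, 10, 7]

arr[0]=31 > 7: no swap
arr[1]=4 <= 7: swap with position 0, array becomes [4, 31, 13, 30, 38, 16, 13, 10, 7]
arr[2]=13 > 7: no swap
arr[3]=30 > 7: no swap
arr[4]=38 > 7: no swap
arr[5]=16 > 7: no swap
arr[6]=13 > 7: no swap
arr[7]=10 > 7: no swap

Place pivot at position 1: [4, 7, 13, 30, 38, 16, 13, 10, 31]
Pivot position: 1

After partitioning with pivot 7, the array becomes [4, 7, 13, 30, 38, 16, 13, 10, 31]. The pivot is placed at index 1. All elements to the left of the pivot are <= 7, and all elements to the right are > 7.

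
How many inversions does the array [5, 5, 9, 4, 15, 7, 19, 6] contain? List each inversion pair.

Finding inversions in [5, 5, 9, 4, 15, 7, 19, 6]:

(0, 3): arr[0]=5 > arr[3]=4
(1, 3): arr[1]=5 > arr[3]=4
(2, 3): arr[2]=9 > arr[3]=4
(2, 5): arr[2]=9 > arr[5]=7
(2, 7): arr[2]=9 > arr[7]=6
(4, 5): arr[4]=15 > arr[5]=7
(4, 7): arr[4]=15 > arr[7]=6
(5, 7): arr[5]=7 > arr[7]=6
(6, 7): arr[6]=19 > arr[7]=6

Total inversions: 9

The array has 9 inversion(s): (0,3), (1,3), (2,3), (2,5), (2,7), (4,5), (4,7), (5,7), (6,7). Each pair (i,j) satisfies i < j and arr[i] > arr[j].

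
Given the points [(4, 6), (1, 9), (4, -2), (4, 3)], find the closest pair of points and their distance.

Computing all pairwise distances among 4 points:

d((4, 6), (1, 9)) = 4.2426
d((4, 6), (4, -2)) = 8.0
d((4, 6), (4, 3)) = 3.0 <-- minimum
d((1, 9), (4, -2)) = 11.4018
d((1, 9), (4, 3)) = 6.7082
d((4, -2), (4, 3)) = 5.0

Closest pair: (4, 6) and (4, 3) with distance 3.0

The closest pair is (4, 6) and (4, 3) with Euclidean distance 3.0. For 4 points, brute-force pairwise comparison is shown above. For large n, the divide-and-conquer algorithm (sort by x, recurse on halves, check the dividing strip) achieves O(n log n).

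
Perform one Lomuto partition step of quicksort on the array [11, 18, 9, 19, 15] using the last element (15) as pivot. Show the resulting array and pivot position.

Lomuto partition with pivot = 15:

Initial array: [11, 18, 9, 19, 15]

arr[0]=11 <= 15: swap with position 0, array becomes [11, 18, 9, 19, 15]
arr[1]=18 > 15: no swap
arr[2]=9 <= 15: swap with position 1, array becomes [11, 9, 18, 19, 15]
arr[3]=19 > 15: no swap

Place pivot at position 2: [11, 9, 15, 19, 18]
Pivot position: 2

After partitioning with pivot 15, the array becomes [11, 9, 15, 19, 18]. The pivot is placed at index 2. All elements to the left of the pivot are <= 15, and all elements to the right are > 15.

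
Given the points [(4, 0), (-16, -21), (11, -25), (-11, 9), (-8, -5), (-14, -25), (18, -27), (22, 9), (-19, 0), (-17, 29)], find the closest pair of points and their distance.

Computing all pairwise distances among 10 points:

d((4, 0), (-16, -21)) = 29.0
d((4, 0), (11, -25)) = 25.9615
d((4, 0), (-11, 9)) = 17.4929
d((4, 0), (-8, -5)) = 13.0
d((4, 0), (-14, -25)) = 30.8058
d((4, 0), (18, -27)) = 30.4138
d((4, 0), (22, 9)) = 20.1246
d((4, 0), (-19, 0)) = 23.0
d((4, 0), (-17, 29)) = 35.805
d((-16, -21), (11, -25)) = 27.2947
d((-16, -21), (-11, 9)) = 30.4138
d((-16, -21), (-8, -5)) = 17.8885
d((-16, -21), (-14, -25)) = 4.4721 <-- minimum
d((-16, -21), (18, -27)) = 34.5254
d((-16, -21), (22, 9)) = 48.4149
d((-16, -21), (-19, 0)) = 21.2132
d((-16, -21), (-17, 29)) = 50.01
d((11, -25), (-11, 9)) = 40.4969
d((11, -25), (-8, -5)) = 27.5862
d((11, -25), (-14, -25)) = 25.0
d((11, -25), (18, -27)) = 7.2801
d((11, -25), (22, 9)) = 35.7351
d((11, -25), (-19, 0)) = 39.0512
d((11, -25), (-17, 29)) = 60.8276
d((-11, 9), (-8, -5)) = 14.3178
d((-11, 9), (-14, -25)) = 34.1321
d((-11, 9), (18, -27)) = 46.2277
d((-11, 9), (22, 9)) = 33.0
d((-11, 9), (-19, 0)) = 12.0416
d((-11, 9), (-17, 29)) = 20.8806
d((-8, -5), (-14, -25)) = 20.8806
d((-8, -5), (18, -27)) = 34.0588
d((-8, -5), (22, 9)) = 33.1059
d((-8, -5), (-19, 0)) = 12.083
d((-8, -5), (-17, 29)) = 35.171
d((-14, -25), (18, -27)) = 32.0624
d((-14, -25), (22, 9)) = 49.5177
d((-14, -25), (-19, 0)) = 25.4951
d((-14, -25), (-17, 29)) = 54.0833
d((18, -27), (22, 9)) = 36.2215
d((18, -27), (-19, 0)) = 45.8039
d((18, -27), (-17, 29)) = 66.0379
d((22, 9), (-19, 0)) = 41.9762
d((22, 9), (-17, 29)) = 43.8292
d((-19, 0), (-17, 29)) = 29.0689

Closest pair: (-16, -21) and (-14, -25) with distance 4.4721

The closest pair is (-16, -21) and (-14, -25) with Euclidean distance 4.4721. For 10 points, brute-force pairwise comparison is shown above. For large n, the divide-and-conquer algorithm (sort by x, recurse on halves, check the dividing strip) achieves O(n log n).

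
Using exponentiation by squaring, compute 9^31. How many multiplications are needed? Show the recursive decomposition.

Computing 9^31 by squaring (build up from 9^1; each line after the first costs one multiplication):

9^1 = 9
9^2 = (9^1)^2 = 9^2 = 81
9^3 = 9 * 9^2 = 9 * 81 = 729
9^6 = (9^3)^2 = 729^2 = 531441
9^7 = 9 * 9^6 = 9 * 531441 = 4782969
9^14 = (9^7)^2 = 4782969^2 = 22876792454961
9^15 = 9 * 9^14 = 9 * 22876792454961 = 205891132094649
9^30 = (9^15)^2 = 205891132094649^2 = 42391158275216203514294433201
9^31 = 9 * 9^30 = 9 * 42391158275216203514294433201 = 381520424476945831628649898809

Result: 381520424476945831628649898809
Multiplications needed: 8 (8 lines after 9^1)

9^31 = 381520424476945831628649898809. Using exponentiation by squaring, this requires 8 multiplications. The key idea: if the exponent is even, square the half-power; if odd, multiply by the base once.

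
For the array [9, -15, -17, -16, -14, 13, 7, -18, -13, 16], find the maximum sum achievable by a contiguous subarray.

Using Kadane's algorithm on [9, -15, -17, -16, -14, 13, 7, -18, -13, 16]:

Scanning through the array:
Position 1 (value -15): max_ending_here = -6, max_so_far = 9
Position 2 (value -17): max_ending_here = -17, max_so_far = 9
Position 3 (value -16): max_ending_here = -16, max_so_far = 9
Position 4 (value -14): max_ending_here = -14, max_so_far = 9
Position 5 (value 13): max_ending_here = 13, max_so_far = 13
Position 6 (value 7): max_ending_here = 20, max_so_far = 20
Position 7 (value -18): max_ending_here = 2, max_so_far = 20
Position 8 (value -13): max_ending_here = -11, max_so_far = 20
Position 9 (value 16): max_ending_here = 16, max_so_far = 20

Maximum subarray: [13, 7]
Maximum sum: 20

The maximum subarray is [13, 7] with sum 20. This subarray runs from index 5 to index 6.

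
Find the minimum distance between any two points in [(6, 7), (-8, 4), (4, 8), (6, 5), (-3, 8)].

Computing all pairwise distances among 5 points:

d((6, 7), (-8, 4)) = 14.3178
d((6, 7), (4, 8)) = 2.2361
d((6, 7), (6, 5)) = 2.0 <-- minimum
d((6, 7), (-3, 8)) = 9.0554
d((-8, 4), (4, 8)) = 12.6491
d((-8, 4), (6, 5)) = 14.0357
d((-8, 4), (-3, 8)) = 6.4031
d((4, 8), (6, 5)) = 3.6056
d((4, 8), (-3, 8)) = 7.0
d((6, 5), (-3, 8)) = 9.4868

Closest pair: (6, 7) and (6, 5) with distance 2.0

The closest pair is (6, 7) and (6, 5) with Euclidean distance 2.0. For 5 points, brute-force pairwise comparison is shown above. For large n, the divide-and-conquer algorithm (sort by x, recurse on halves, check the dividing strip) achieves O(n log n).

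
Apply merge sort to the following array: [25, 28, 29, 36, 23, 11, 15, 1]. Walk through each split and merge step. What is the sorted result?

Merge sort trace:

Split: [25, 28, 29, 36, 23, 11, 15, 1] -> [25, 28, 29, 36] and [23, 11, 15, 1]
  Split: [25, 28, 29, 36] -> [25, 28] and [29, 36]
    Split: [25, 28] -> [25] and [28]
    Merge: [25] + [28] -> [25, 28]
    Split: [29, 36] -> [29] and [36]
    Merge: [29] + [36] -> [29, 36]
  Merge: [25, 28] + [29, 36] -> [25, 28, 29, 36]
  Split: [23, 11, 15, 1] -> [23, 11] and [15, 1]
    Split: [23, 11] -> [23] and [11]
    Merge: [23] + [11] -> [11, 23]
    Split: [15, 1] -> [15] and [1]
    Merge: [15] + [1] -> [1, 15]
  Merge: [11, 23] + [1, 15] -> [1, 11, 15, 23]
Merge: [25, 28, 29, 36] + [1, 11, 15, 23] -> [1, 11, 15, 23, 25, 28, 29, 36]

Final sorted array: [1, 11, 15, 23, 25, 28, 29, 36]

The merge sort proceeds by recursively splitting the array and merging sorted halves.
After all merges, the sorted array is [1, 11, 15, 23, 25, 28, 29, 36].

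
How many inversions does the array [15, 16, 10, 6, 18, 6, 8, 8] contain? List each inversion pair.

Finding inversions in [15, 16, 10, 6, 18, 6, 8, 8]:

(0, 2): arr[0]=15 > arr[2]=10
(0, 3): arr[0]=15 > arr[3]=6
(0, 5): arr[0]=15 > arr[5]=6
(0, 6): arr[0]=15 > arr[6]=8
(0, 7): arr[0]=15 > arr[7]=8
(1, 2): arr[1]=16 > arr[2]=10
(1, 3): arr[1]=16 > arr[3]=6
(1, 5): arr[1]=16 > arr[5]=6
(1, 6): arr[1]=16 > arr[6]=8
(1, 7): arr[1]=16 > arr[7]=8
(2, 3): arr[2]=10 > arr[3]=6
(2, 5): arr[2]=10 > arr[5]=6
(2, 6): arr[2]=10 > arr[6]=8
(2, 7): arr[2]=10 > arr[7]=8
(4, 5): arr[4]=18 > arr[5]=6
(4, 6): arr[4]=18 > arr[6]=8
(4, 7): arr[4]=18 > arr[7]=8

Total inversions: 17

The array has 17 inversion(s): (0,2), (0,3), (0,5), (0,6), (0,7), (1,2), (1,3), (1,5), (1,6), (1,7), (2,3), (2,5), (2,6), (2,7), (4,5), (4,6), (4,7). Each pair (i,j) satisfies i < j and arr[i] > arr[j].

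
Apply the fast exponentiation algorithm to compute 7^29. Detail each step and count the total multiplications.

Computing 7^29 by squaring (build up from 7^1; each line after the first costs one multiplication):

7^1 = 7
7^2 = (7^1)^2 = 7^2 = 49
7^3 = 7 * 7^2 = 7 * 49 = 343
7^6 = (7^3)^2 = 343^2 = 117649
7^7 = 7 * 7^6 = 7 * 117649 = 823543
7^14 = (7^7)^2 = 823543^2 = 678223072849
7^28 = (7^14)^2 = 678223072849^2 = 459986536544739960976801
7^29 = 7 * 7^28 = 7 * 459986536544739960976801 = 3219905755813179726837607

Result: 3219905755813179726837607
Multiplications needed: 7 (7 lines after 7^1)

7^29 = 3219905755813179726837607. Using exponentiation by squaring, this requires 7 multiplications. The key idea: if the exponent is even, square the half-power; if odd, multiply by the base once.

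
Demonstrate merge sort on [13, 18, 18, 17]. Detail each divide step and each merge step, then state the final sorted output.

Merge sort trace:

Split: [13, 18, 18, 17] -> [13, 18] and [18, 17]
  Split: [13, 18] -> [13] and [18]
  Merge: [13] + [18] -> [13, 18]
  Split: [18, 17] -> [18] and [17]
  Merge: [18] + [17] -> [17, 18]
Merge: [13, 18] + [17, 18] -> [13, 17, 18, 18]

Final sorted array: [13, 17, 18, 18]

The merge sort proceeds by recursively splitting the array and merging sorted halves.
After all merges, the sorted array is [13, 17, 18, 18].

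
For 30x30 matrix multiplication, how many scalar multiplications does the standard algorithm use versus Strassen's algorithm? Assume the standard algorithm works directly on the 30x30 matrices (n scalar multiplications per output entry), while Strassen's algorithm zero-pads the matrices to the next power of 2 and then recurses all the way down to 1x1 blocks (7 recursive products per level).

Matrix multiplication for 30x30 matrices:

Strassen's algorithm requires power-of-2 dimensions. Pad 30x30 to 32x32 (next power of 2).

Standard algorithm: 30^3 = 27000 multiplications
Strassen's algorithm: 7^(log2(32)) = 7^5 = 16807 multiplications
Savings: 27000 - 16807 = 10193 multiplications

Standard: 27000 multiplications (30^3). Strassen: 16807 multiplications (7^5, after padding to 32x32). Strassen reduces 8 recursive multiplications to 7 at each level.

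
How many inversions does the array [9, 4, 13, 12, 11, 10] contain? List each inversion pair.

Finding inversions in [9, 4, 13, 12, 11, 10]:

(0, 1): arr[0]=9 > arr[1]=4
(2, 3): arr[2]=13 > arr[3]=12
(2, 4): arr[2]=13 > arr[4]=11
(2, 5): arr[2]=13 > arr[5]=10
(3, 4): arr[3]=12 > arr[4]=11
(3, 5): arr[3]=12 > arr[5]=10
(4, 5): arr[4]=11 > arr[5]=10

Total inversions: 7

The array has 7 inversion(s): (0,1), (2,3), (2,4), (2,5), (3,4), (3,5), (4,5). Each pair (i,j) satisfies i < j and arr[i] > arr[j].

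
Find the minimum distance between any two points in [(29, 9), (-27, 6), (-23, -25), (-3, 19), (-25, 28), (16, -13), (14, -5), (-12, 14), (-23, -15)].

Computing all pairwise distances among 9 points:

d((29, 9), (-27, 6)) = 56.0803
d((29, 9), (-23, -25)) = 62.1289
d((29, 9), (-3, 19)) = 33.5261
d((29, 9), (-25, 28)) = 57.2451
d((29, 9), (16, -13)) = 25.5539
d((29, 9), (14, -5)) = 20.5183
d((29, 9), (-12, 14)) = 41.3038
d((29, 9), (-23, -15)) = 57.2713
d((-27, 6), (-23, -25)) = 31.257
d((-27, 6), (-3, 19)) = 27.2947
d((-27, 6), (-25, 28)) = 22.0907
d((-27, 6), (16, -13)) = 47.0106
d((-27, 6), (14, -5)) = 42.45
d((-27, 6), (-12, 14)) = 17.0
d((-27, 6), (-23, -15)) = 21.3776
d((-23, -25), (-3, 19)) = 48.3322
d((-23, -25), (-25, 28)) = 53.0377
d((-23, -25), (16, -13)) = 40.8044
d((-23, -25), (14, -5)) = 42.0595
d((-23, -25), (-12, 14)) = 40.5216
d((-23, -25), (-23, -15)) = 10.0
d((-3, 19), (-25, 28)) = 23.7697
d((-3, 19), (16, -13)) = 37.2156
d((-3, 19), (14, -5)) = 29.4109
d((-3, 19), (-12, 14)) = 10.2956
d((-3, 19), (-23, -15)) = 39.4462
d((-25, 28), (16, -13)) = 57.9828
d((-25, 28), (14, -5)) = 51.0882
d((-25, 28), (-12, 14)) = 19.105
d((-25, 28), (-23, -15)) = 43.0465
d((16, -13), (14, -5)) = 8.2462 <-- minimum
d((16, -13), (-12, 14)) = 38.8973
d((16, -13), (-23, -15)) = 39.0512
d((14, -5), (-12, 14)) = 32.2025
d((14, -5), (-23, -15)) = 38.3275
d((-12, 14), (-23, -15)) = 31.0161

Closest pair: (16, -13) and (14, -5) with distance 8.2462

The closest pair is (16, -13) and (14, -5) with Euclidean distance 8.2462. For 9 points, brute-force pairwise comparison is shown above. For large n, the divide-and-conquer algorithm (sort by x, recurse on halves, check the dividing strip) achieves O(n log n).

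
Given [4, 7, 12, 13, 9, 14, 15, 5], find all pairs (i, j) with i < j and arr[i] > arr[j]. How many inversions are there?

Finding inversions in [4, 7, 12, 13, 9, 14, 15, 5]:

(1, 7): arr[1]=7 > arr[7]=5
(2, 4): arr[2]=12 > arr[4]=9
(2, 7): arr[2]=12 > arr[7]=5
(3, 4): arr[3]=13 > arr[4]=9
(3, 7): arr[3]=13 > arr[7]=5
(4, 7): arr[4]=9 > arr[7]=5
(5, 7): arr[5]=14 > arr[7]=5
(6, 7): arr[6]=15 > arr[7]=5

Total inversions: 8

The array has 8 inversion(s): (1,7), (2,4), (2,7), (3,4), (3,7), (4,7), (5,7), (6,7). Each pair (i,j) satisfies i < j and arr[i] > arr[j].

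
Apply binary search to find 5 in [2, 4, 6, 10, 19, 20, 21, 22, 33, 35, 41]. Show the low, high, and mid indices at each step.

Binary search for 5 in [2, 4, 6, 10, 19, 20, 21, 22, 33, 35, 41]:

lo=0, hi=10, mid=5, arr[mid]=20 -> 20 > 5, search left half
lo=0, hi=4, mid=2, arr[mid]=6 -> 6 > 5, search left half
lo=0, hi=1, mid=0, arr[mid]=2 -> 2 < 5, search right half
lo=1, hi=1, mid=1, arr[mid]=4 -> 4 < 5, search right half
lo=2 > hi=1, target 5 not found

Binary search determines that 5 is not in the array after 4 comparisons. The search space was exhausted without finding the target.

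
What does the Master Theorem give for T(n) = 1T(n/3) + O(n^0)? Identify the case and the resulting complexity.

Master Theorem for T(n) = 1T(n/3) + O(n^0):

a = 1, b = 3, c = 0
log_b(a) = log_3(1) = 0.0000

Case 2: c = 0 = log_3(1) = 0.0000
T(n) = O(n^0 log n) = O(log n)

For T(n) = 1T(n/3) + O(n^0): log_3(1) = 0.0000. This is Case 2 of the Master Theorem (c = log_b(a), equal work at all levels), giving O(log n).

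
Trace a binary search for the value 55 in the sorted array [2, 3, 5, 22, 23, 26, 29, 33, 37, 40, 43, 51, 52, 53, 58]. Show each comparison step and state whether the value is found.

Binary search for 55 in [2, 3, 5, 22, 23, 26, 29, 33, 37, 40, 43, 51, 52, 53, 58]:

lo=0, hi=14, mid=7, arr[mid]=33 -> 33 < 55, search right half
lo=8, hi=14, mid=11, arr[mid]=51 -> 51 < 55, search right half
lo=12, hi=14, mid=13, arr[mid]=53 -> 53 < 55, search right half
lo=14, hi=14, mid=14, arr[mid]=58 -> 58 > 55, search left half
lo=14 > hi=13, target 55 not found

Binary search determines that 55 is not in the array after 4 comparisons. The search space was exhausted without finding the target.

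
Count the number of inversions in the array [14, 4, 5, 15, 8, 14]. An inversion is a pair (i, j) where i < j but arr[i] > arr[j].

Finding inversions in [14, 4, 5, 15, 8, 14]:

(0, 1): arr[0]=14 > arr[1]=4
(0, 2): arr[0]=14 > arr[2]=5
(0, 4): arr[0]=14 > arr[4]=8
(3, 4): arr[3]=15 > arr[4]=8
(3, 5): arr[3]=15 > arr[5]=14

Total inversions: 5

The array has 5 inversion(s): (0,1), (0,2), (0,4), (3,4), (3,5). Each pair (i,j) satisfies i < j and arr[i] > arr[j].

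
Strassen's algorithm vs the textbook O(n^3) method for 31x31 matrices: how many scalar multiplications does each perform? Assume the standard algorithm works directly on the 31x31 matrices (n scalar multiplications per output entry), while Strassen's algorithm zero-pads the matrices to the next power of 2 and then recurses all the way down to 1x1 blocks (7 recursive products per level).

Matrix multiplication for 31x31 matrices:

Strassen's algorithm requires power-of-2 dimensions. Pad 31x31 to 32x32 (next power of 2).

Standard algorithm: 31^3 = 29791 multiplications
Strassen's algorithm: 7^(log2(32)) = 7^5 = 16807 multiplications
Savings: 29791 - 16807 = 12984 multiplications

Standard: 29791 multiplications (31^3). Strassen: 16807 multiplications (7^5, after padding to 32x32). Strassen reduces 8 recursive multiplications to 7 at each level.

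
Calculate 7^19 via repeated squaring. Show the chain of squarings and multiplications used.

Computing 7^19 by squaring (build up from 7^1; each line after the first costs one multiplication):

7^1 = 7
7^2 = (7^1)^2 = 7^2 = 49
7^4 = (7^2)^2 = 49^2 = 2401
7^8 = (7^4)^2 = 2401^2 = 5764801
7^9 = 7 * 7^8 = 7 * 5764801 = 40353607
7^18 = (7^9)^2 = 40353607^2 = 1628413597910449
7^19 = 7 * 7^18 = 7 * 1628413597910449 = 11398895185373143

Result: 11398895185373143
Multiplications needed: 6 (6 lines after 7^1)

7^19 = 11398895185373143. Using exponentiation by squaring, this requires 6 multiplications. The key idea: if the exponent is even, square the half-power; if odd, multiply by the base once.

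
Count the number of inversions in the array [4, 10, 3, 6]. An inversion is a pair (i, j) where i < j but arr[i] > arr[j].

Finding inversions in [4, 10, 3, 6]:

(0, 2): arr[0]=4 > arr[2]=3
(1, 2): arr[1]=10 > arr[2]=3
(1, 3): arr[1]=10 > arr[3]=6

Total inversions: 3

The array has 3 inversion(s): (0,2), (1,2), (1,3). Each pair (i,j) satisfies i < j and arr[i] > arr[j].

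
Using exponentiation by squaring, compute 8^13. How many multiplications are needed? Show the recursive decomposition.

Computing 8^13 by squaring (build up from 8^1; each line after the first costs one multiplication):

8^1 = 8
8^2 = (8^1)^2 = 8^2 = 64
8^3 = 8 * 8^2 = 8 * 64 = 512
8^6 = (8^3)^2 = 512^2 = 262144
8^12 = (8^6)^2 = 262144^2 = 68719476736
8^13 = 8 * 8^12 = 8 * 68719476736 = 549755813888

Result: 549755813888
Multiplications needed: 5 (5 lines after 8^1)

8^13 = 549755813888. Using exponentiation by squaring, this requires 5 multiplications. The key idea: if the exponent is even, square the half-power; if odd, multiply by the base once.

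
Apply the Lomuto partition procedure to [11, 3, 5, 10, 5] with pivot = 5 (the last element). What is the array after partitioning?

Lomuto partition with pivot = 5:

Initial array: [11, 3, 5, 10, 5]

arr[0]=11 > 5: no swap
arr[1]=3 <= 5: swap with position 0, array becomes [3, 11, 5, 10, 5]
arr[2]=5 <= 5: swap with position 1, array becomes [3, 5, 11, 10, 5]
arr[3]=10 > 5: no swap

Place pivot at position 2: [3, 5, 5, 10, 11]
Pivot position: 2

After partitioning with pivot 5, the array becomes [3, 5, 5, 10, 11]. The pivot is placed at index 2. All elements to the left of the pivot are <= 5, and all elements to the right are > 5.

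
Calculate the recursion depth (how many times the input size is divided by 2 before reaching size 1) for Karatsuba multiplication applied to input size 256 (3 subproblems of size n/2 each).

For divide and conquer with division factor 2:

Problem sizes at each level:
Level 0: 256
Level 1: 128
Level 2: 64
Level 3: 32
Level 4: 16
Level 5: 8
Level 6: 4
Level 7: 2
Level 8: 1

The root is level 0 and the size-1 base case is level 8 (the tree spans levels 0 through 8, i.e. 9 levels counting the root), so the depth is the number of divisions: log_2(256) = 8

The recursion tree depth is log_2(256) = 8. At each level, the problem size is divided by 2, so it takes 8 divisions to reduce to a base case of size 1. The algorithm makes 3 recursive calls at each level.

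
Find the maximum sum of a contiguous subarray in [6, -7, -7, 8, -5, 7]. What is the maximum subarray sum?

Using Kadane's algorithm on [6, -7, -7, 8, -5, 7]:

Scanning through the array:
Position 1 (value -7): max_ending_here = -1, max_so_far = 6
Position 2 (value -7): max_ending_here = -7, max_so_far = 6
Position 3 (value 8): max_ending_here = 8, max_so_far = 8
Position 4 (value -5): max_ending_here = 3, max_so_far = 8
Position 5 (value 7): max_ending_here = 10, max_so_far = 10

Maximum subarray: [8, -5, 7]
Maximum sum: 10

The maximum subarray is [8, -5, 7] with sum 10. This subarray runs from index 3 to index 5.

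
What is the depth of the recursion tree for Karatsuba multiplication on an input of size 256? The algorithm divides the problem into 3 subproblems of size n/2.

For divide and conquer with division factor 2:

Problem sizes at each level:
Level 0: 256
Level 1: 128
Level 2: 64
Level 3: 32
Level 4: 16
Level 5: 8
Level 6: 4
Level 7: 2
Level 8: 1

The root is level 0 and the size-1 base case is level 8 (the tree spans levels 0 through 8, i.e. 9 levels counting the root), so the depth is the number of divisions: log_2(256) = 8

The recursion tree depth is log_2(256) = 8. At each level, the problem size is divided by 2, so it takes 8 divisions to reduce to a base case of size 1. The algorithm makes 3 recursive calls at each level.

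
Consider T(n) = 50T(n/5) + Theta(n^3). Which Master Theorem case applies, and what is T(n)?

Master Theorem for T(n) = 50T(n/5) + O(n^3):

a = 50, b = 5, c = 3
log_b(a) = log_5(50) = 2.4307

Case 3: c = 3 > log_5(50) = 2.4307
T(n) = O(n^3) = O(n^3)

For T(n) = 50T(n/5) + O(n^3): log_5(50) = 2.4307. This is Case 3 of the Master Theorem (c > log_b(a), work dominated by root), giving O(n^3).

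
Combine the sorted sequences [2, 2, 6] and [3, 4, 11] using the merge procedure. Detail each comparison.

Merging process:

Compare 2 vs 3: take 2 from left. Merged: [2]
Compare 2 vs 3: take 2 from left. Merged: [2, 2]
Compare 6 vs 3: take 3 from right. Merged: [2, 2, 3]
Compare 6 vs 4: take 4 from right. Merged: [2, 2, 3, 4]
Compare 6 vs 11: take 6 from left. Merged: [2, 2, 3, 4, 6]
Append remaining from right: [11]. Merged: [2, 2, 3, 4, 6, 11]

Final merged array: [2, 2, 3, 4, 6, 11]
Total comparisons: 5

The merged array is [2, 2, 3, 4, 6, 11], requiring 5 comparisons. The merge step runs in O(n) time where n is the total number of elements.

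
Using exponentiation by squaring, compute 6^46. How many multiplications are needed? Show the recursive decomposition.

Computing 6^46 by squaring (build up from 6^1; each line after the first costs one multiplication):

6^1 = 6
6^2 = (6^1)^2 = 6^2 = 36
6^4 = (6^2)^2 = 36^2 = 1296
6^5 = 6 * 6^4 = 6 * 1296 = 7776
6^10 = (6^5)^2 = 7776^2 = 60466176
6^11 = 6 * 6^10 = 6 * 60466176 = 362797056
6^22 = (6^11)^2 = 362797056^2 = 131621703842267136
6^23 = 6 * 6^22 = 6 * 131621703842267136 = 789730223053602816
6^46 = (6^23)^2 = 789730223053602816^2 = 623673825204293256669089197883129856

Result: 623673825204293256669089197883129856
Multiplications needed: 8 (8 lines after 6^1)

6^46 = 623673825204293256669089197883129856. Using exponentiation by squaring, this requires 8 multiplications. The key idea: if the exponent is even, square the half-power; if odd, multiply by the base once.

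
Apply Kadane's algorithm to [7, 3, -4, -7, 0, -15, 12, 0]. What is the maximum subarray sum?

Using Kadane's algorithm on [7, 3, -4, -7, 0, -15, 12, 0]:

Scanning through the array:
Position 1 (value 3): max_ending_here = 10, max_so_far = 10
Position 2 (value -4): max_ending_here = 6, max_so_far = 10
Position 3 (value -7): max_ending_here = -1, max_so_far = 10
Position 4 (value 0): max_ending_here = 0, max_so_far = 10
Position 5 (value -15): max_ending_here = -15, max_so_far = 10
Position 6 (value 12): max_ending_here = 12, max_so_far = 12
Position 7 (value 0): max_ending_here = 12, max_so_far = 12

Maximum subarray: [12]
Maximum sum: 12

The maximum subarray is [12] with sum 12. This subarray runs from index 6 to index 6.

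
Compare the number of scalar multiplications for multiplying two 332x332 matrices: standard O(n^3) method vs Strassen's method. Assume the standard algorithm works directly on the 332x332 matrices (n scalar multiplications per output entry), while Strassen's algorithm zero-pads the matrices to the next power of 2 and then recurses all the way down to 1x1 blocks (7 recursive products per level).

Matrix multiplication for 332x332 matrices:

Strassen's algorithm requires power-of-2 dimensions. Pad 332x332 to 512x512 (next power of 2).

Standard algorithm: 332^3 = 36594368 multiplications
Strassen's algorithm: 7^(log2(512)) = 7^9 = 40353607 multiplications
Difference: 36594368 - 40353607 = -3759239 (Strassen uses MORE here due to padding overhead — for small or just-over-power-of-2 n, padding can outweigh the per-level savings)

Standard: 36594368 multiplications (332^3). Strassen: 40353607 multiplications (7^9, after padding to 512x512). Strassen reduces 8 recursive multiplications to 7 at each level.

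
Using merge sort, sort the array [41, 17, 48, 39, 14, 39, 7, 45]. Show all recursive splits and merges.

Merge sort trace:

Split: [41, 17, 48, 39, 14, 39, 7, 45] -> [41, 17, 48, 39] and [14, 39, 7, 45]
  Split: [41, 17, 48, 39] -> [41, 17] and [48, 39]
    Split: [41, 17] -> [41] and [17]
    Merge: [41] + [17] -> [17, 41]
    Split: [48, 39] -> [48] and [39]
    Merge: [48] + [39] -> [39, 48]
  Merge: [17, 41] + [39, 48] -> [17, 39, 41, 48]
  Split: [14, 39, 7, 45] -> [14, 39] and [7, 45]
    Split: [14, 39] -> [14] and [39]
    Merge: [14] + [39] -> [14, 39]
    Split: [7, 45] -> [7] and [45]
    Merge: [7] + [45] -> [7, 45]
  Merge: [14, 39] + [7, 45] -> [7, 14, 39, 45]
Merge: [17, 39, 41, 48] + [7, 14, 39, 45] -> [7, 14, 17, 39, 39, 41, 45, 48]

Final sorted array: [7, 14, 17, 39, 39, 41, 45, 48]

The merge sort proceeds by recursively splitting the array and merging sorted halves.
After all merges, the sorted array is [7, 14, 17, 39, 39, 41, 45, 48].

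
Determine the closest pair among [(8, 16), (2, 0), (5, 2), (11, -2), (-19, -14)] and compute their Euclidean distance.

Computing all pairwise distances among 5 points:

d((8, 16), (2, 0)) = 17.088
d((8, 16), (5, 2)) = 14.3178
d((8, 16), (11, -2)) = 18.2483
d((8, 16), (-19, -14)) = 40.3609
d((2, 0), (5, 2)) = 3.6056 <-- minimum
d((2, 0), (11, -2)) = 9.2195
d((2, 0), (-19, -14)) = 25.2389
d((5, 2), (11, -2)) = 7.2111
d((5, 2), (-19, -14)) = 28.8444
d((11, -2), (-19, -14)) = 32.311

Closest pair: (2, 0) and (5, 2) with distance 3.6056

The closest pair is (2, 0) and (5, 2) with Euclidean distance 3.6056. For 5 points, brute-force pairwise comparison is shown above. For large n, the divide-and-conquer algorithm (sort by x, recurse on halves, check the dividing strip) achieves O(n log n).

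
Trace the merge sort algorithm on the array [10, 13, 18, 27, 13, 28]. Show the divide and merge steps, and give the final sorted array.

Merge sort trace:

Split: [10, 13, 18, 27, 13, 28] -> [10, 13, 18] and [27, 13, 28]
  Split: [10, 13, 18] -> [10] and [13, 18]
    Split: [13, 18] -> [13] and [18]
    Merge: [13] + [18] -> [13, 18]
  Merge: [10] + [13, 18] -> [10, 13, 18]
  Split: [27, 13, 28] -> [27] and [13, 28]
    Split: [13, 28] -> [13] and [28]
    Merge: [13] + [28] -> [13, 28]
  Merge: [27] + [13, 28] -> [13, 27, 28]
Merge: [10, 13, 18] + [13, 27, 28] -> [10, 13, 13, 18, 27, 28]

Final sorted array: [10, 13, 13, 18, 27, 28]

The merge sort proceeds by recursively splitting the array and merging sorted halves.
After all merges, the sorted array is [10, 13, 13, 18, 27, 28].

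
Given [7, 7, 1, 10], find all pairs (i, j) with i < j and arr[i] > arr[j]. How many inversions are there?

Finding inversions in [7, 7, 1, 10]:

(0, 2): arr[0]=7 > arr[2]=1
(1, 2): arr[1]=7 > arr[2]=1

Total inversions: 2

The array has 2 inversion(s): (0,2), (1,2). Each pair (i,j) satisfies i < j and arr[i] > arr[j].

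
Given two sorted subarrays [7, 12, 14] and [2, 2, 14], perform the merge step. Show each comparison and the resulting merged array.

Merging process:

Compare 7 vs 2: take 2 from right. Merged: [2]
Compare 7 vs 2: take 2 from right. Merged: [2, 2]
Compare 7 vs 14: take 7 from left. Merged: [2, 2, 7]
Compare 12 vs 14: take 12 from left. Merged: [2, 2, 7, 12]
Compare 14 vs 14: take 14 from left. Merged: [2, 2, 7, 12, 14]
Append remaining from right: [14]. Merged: [2, 2, 7, 12, 14, 14]

Final merged array: [2, 2, 7, 12, 14, 14]
Total comparisons: 5

The merged array is [2, 2, 7, 12, 14, 14], requiring 5 comparisons. The merge step runs in O(n) time where n is the total number of elements.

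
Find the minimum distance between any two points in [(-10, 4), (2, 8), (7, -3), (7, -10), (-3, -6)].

Computing all pairwise distances among 5 points:

d((-10, 4), (2, 8)) = 12.6491
d((-10, 4), (7, -3)) = 18.3848
d((-10, 4), (7, -10)) = 22.0227
d((-10, 4), (-3, -6)) = 12.2066
d((2, 8), (7, -3)) = 12.083
d((2, 8), (7, -10)) = 18.6815
d((2, 8), (-3, -6)) = 14.8661
d((7, -3), (7, -10)) = 7.0 <-- minimum
d((7, -3), (-3, -6)) = 10.4403
d((7, -10), (-3, -6)) = 10.7703

Closest pair: (7, -3) and (7, -10) with distance 7.0

The closest pair is (7, -3) and (7, -10) with Euclidean distance 7.0. For 5 points, brute-force pairwise comparison is shown above. For large n, the divide-and-conquer algorithm (sort by x, recurse on halves, check the dividing strip) achieves O(n log n).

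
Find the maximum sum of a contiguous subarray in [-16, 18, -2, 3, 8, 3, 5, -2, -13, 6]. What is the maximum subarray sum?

Using Kadane's algorithm on [-16, 18, -2, 3, 8, 3, 5, -2, -13, 6]:

Scanning through the array:
Position 1 (value 18): max_ending_here = 18, max_so_far = 18
Position 2 (value -2): max_ending_here = 16, max_so_far = 18
Position 3 (value 3): max_ending_here = 19, max_so_far = 19
Position 4 (value 8): max_ending_here = 27, max_so_far = 27
Position 5 (value 3): max_ending_here = 30, max_so_far = 30
Position 6 (value 5): max_ending_here = 35, max_so_far = 35
Position 7 (value -2): max_ending_here = 33, max_so_far = 35
Position 8 (value -13): max_ending_here = 20, max_so_far = 35
Position 9 (value 6): max_ending_here = 26, max_so_far = 35

Maximum subarray: [18, -2, 3, 8, 3, 5]
Maximum sum: 35

The maximum subarray is [18, -2, 3, 8, 3, 5] with sum 35. This subarray runs from index 1 to index 6.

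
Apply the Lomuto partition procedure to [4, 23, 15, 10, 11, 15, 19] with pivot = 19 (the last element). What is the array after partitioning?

Lomuto partition with pivot = 19:

Initial array: [4, 23, 15, 10, 11, 15, 19]

arr[0]=4 <= 19: swap with position 0, array becomes [4, 23, 15, 10, 11, 15, 19]
arr[1]=23 > 19: no swap
arr[2]=15 <= 19: swap with position 1, array becomes [4, 15, 23, 10, 11, 15, 19]
arr[3]=10 <= 19: swap with position 2, array becomes [4, 15, 10, 23, 11, 15, 19]
arr[4]=11 <= 19: swap with position 3, array becomes [4, 15, 10, 11, 23, 15, 19]
arr[5]=15 <= 19: swap with position 4, array becomes [4, 15, 10, 11, 15, 23, 19]

Place pivot at position 5: [4, 15, 10, 11, 15, 19, 23]
Pivot position: 5

After partitioning with pivot 19, the array becomes [4, 15, 10, 11, 15, 19, 23]. The pivot is placed at index 5. All elements to the left of the pivot are <= 19, and all elements to the right are > 19.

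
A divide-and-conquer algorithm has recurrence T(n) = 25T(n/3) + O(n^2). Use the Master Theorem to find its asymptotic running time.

Master Theorem for T(n) = 25T(n/3) + O(n^2):

a = 25, b = 3, c = 2
log_b(a) = log_3(25) = 2.9299

Case 1: c = 2 < log_3(25) = 2.9299
T(n) = O(n^(log_3 25))

For T(n) = 25T(n/3) + O(n^2): log_3(25) = 2.9299. This is Case 1 of the Master Theorem (c < log_b(a), work dominated by leaves), giving O(n^(log_3 25)).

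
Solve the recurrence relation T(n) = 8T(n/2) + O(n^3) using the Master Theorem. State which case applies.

Master Theorem for T(n) = 8T(n/2) + O(n^3):

a = 8, b = 2, c = 3
log_b(a) = log_2(8) = 3.0000

Case 2: c = 3 = log_2(8) = 3.0000
T(n) = O(n^3 log n) = O(n^3 log n)

For T(n) = 8T(n/2) + O(n^3): log_2(8) = 3.0000. This is Case 2 of the Master Theorem (c = log_b(a), equal work at all levels), giving O(n^3 log n).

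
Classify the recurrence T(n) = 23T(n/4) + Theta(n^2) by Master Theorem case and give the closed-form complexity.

Master Theorem for T(n) = 23T(n/4) + O(n^2):

a = 23, b = 4, c = 2
log_b(a) = log_4(23) = 2.2618

Case 1: c = 2 < log_4(23) = 2.2618
T(n) = O(n^(log_4 23))

For T(n) = 23T(n/4) + O(n^2): log_4(23) = 2.2618. This is Case 1 of the Master Theorem (c < log_b(a), work dominated by leaves), giving O(n^(log_4 23)).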